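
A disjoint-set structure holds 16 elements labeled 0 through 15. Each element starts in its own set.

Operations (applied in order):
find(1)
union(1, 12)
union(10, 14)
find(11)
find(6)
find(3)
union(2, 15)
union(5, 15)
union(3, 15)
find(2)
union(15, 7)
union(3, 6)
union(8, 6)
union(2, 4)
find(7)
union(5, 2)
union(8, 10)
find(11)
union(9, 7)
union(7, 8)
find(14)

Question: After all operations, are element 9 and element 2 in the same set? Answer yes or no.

Answer: yes

Derivation:
Step 1: find(1) -> no change; set of 1 is {1}
Step 2: union(1, 12) -> merged; set of 1 now {1, 12}
Step 3: union(10, 14) -> merged; set of 10 now {10, 14}
Step 4: find(11) -> no change; set of 11 is {11}
Step 5: find(6) -> no change; set of 6 is {6}
Step 6: find(3) -> no change; set of 3 is {3}
Step 7: union(2, 15) -> merged; set of 2 now {2, 15}
Step 8: union(5, 15) -> merged; set of 5 now {2, 5, 15}
Step 9: union(3, 15) -> merged; set of 3 now {2, 3, 5, 15}
Step 10: find(2) -> no change; set of 2 is {2, 3, 5, 15}
Step 11: union(15, 7) -> merged; set of 15 now {2, 3, 5, 7, 15}
Step 12: union(3, 6) -> merged; set of 3 now {2, 3, 5, 6, 7, 15}
Step 13: union(8, 6) -> merged; set of 8 now {2, 3, 5, 6, 7, 8, 15}
Step 14: union(2, 4) -> merged; set of 2 now {2, 3, 4, 5, 6, 7, 8, 15}
Step 15: find(7) -> no change; set of 7 is {2, 3, 4, 5, 6, 7, 8, 15}
Step 16: union(5, 2) -> already same set; set of 5 now {2, 3, 4, 5, 6, 7, 8, 15}
Step 17: union(8, 10) -> merged; set of 8 now {2, 3, 4, 5, 6, 7, 8, 10, 14, 15}
Step 18: find(11) -> no change; set of 11 is {11}
Step 19: union(9, 7) -> merged; set of 9 now {2, 3, 4, 5, 6, 7, 8, 9, 10, 14, 15}
Step 20: union(7, 8) -> already same set; set of 7 now {2, 3, 4, 5, 6, 7, 8, 9, 10, 14, 15}
Step 21: find(14) -> no change; set of 14 is {2, 3, 4, 5, 6, 7, 8, 9, 10, 14, 15}
Set of 9: {2, 3, 4, 5, 6, 7, 8, 9, 10, 14, 15}; 2 is a member.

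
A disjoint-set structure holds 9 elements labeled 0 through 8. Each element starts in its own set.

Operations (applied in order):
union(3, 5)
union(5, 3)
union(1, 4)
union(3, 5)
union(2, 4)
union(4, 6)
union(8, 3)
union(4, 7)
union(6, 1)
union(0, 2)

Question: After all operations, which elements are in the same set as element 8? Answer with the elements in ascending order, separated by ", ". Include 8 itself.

Answer: 3, 5, 8

Derivation:
Step 1: union(3, 5) -> merged; set of 3 now {3, 5}
Step 2: union(5, 3) -> already same set; set of 5 now {3, 5}
Step 3: union(1, 4) -> merged; set of 1 now {1, 4}
Step 4: union(3, 5) -> already same set; set of 3 now {3, 5}
Step 5: union(2, 4) -> merged; set of 2 now {1, 2, 4}
Step 6: union(4, 6) -> merged; set of 4 now {1, 2, 4, 6}
Step 7: union(8, 3) -> merged; set of 8 now {3, 5, 8}
Step 8: union(4, 7) -> merged; set of 4 now {1, 2, 4, 6, 7}
Step 9: union(6, 1) -> already same set; set of 6 now {1, 2, 4, 6, 7}
Step 10: union(0, 2) -> merged; set of 0 now {0, 1, 2, 4, 6, 7}
Component of 8: {3, 5, 8}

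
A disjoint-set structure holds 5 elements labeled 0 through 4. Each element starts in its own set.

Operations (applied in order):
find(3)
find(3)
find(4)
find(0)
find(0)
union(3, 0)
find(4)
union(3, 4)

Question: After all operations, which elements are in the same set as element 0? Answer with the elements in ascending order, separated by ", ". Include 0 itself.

Step 1: find(3) -> no change; set of 3 is {3}
Step 2: find(3) -> no change; set of 3 is {3}
Step 3: find(4) -> no change; set of 4 is {4}
Step 4: find(0) -> no change; set of 0 is {0}
Step 5: find(0) -> no change; set of 0 is {0}
Step 6: union(3, 0) -> merged; set of 3 now {0, 3}
Step 7: find(4) -> no change; set of 4 is {4}
Step 8: union(3, 4) -> merged; set of 3 now {0, 3, 4}
Component of 0: {0, 3, 4}

Answer: 0, 3, 4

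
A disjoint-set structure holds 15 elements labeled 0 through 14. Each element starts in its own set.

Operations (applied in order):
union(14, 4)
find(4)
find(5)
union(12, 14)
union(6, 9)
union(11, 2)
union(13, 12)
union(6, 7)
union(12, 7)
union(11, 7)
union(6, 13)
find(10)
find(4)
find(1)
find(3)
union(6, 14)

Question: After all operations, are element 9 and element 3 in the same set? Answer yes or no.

Step 1: union(14, 4) -> merged; set of 14 now {4, 14}
Step 2: find(4) -> no change; set of 4 is {4, 14}
Step 3: find(5) -> no change; set of 5 is {5}
Step 4: union(12, 14) -> merged; set of 12 now {4, 12, 14}
Step 5: union(6, 9) -> merged; set of 6 now {6, 9}
Step 6: union(11, 2) -> merged; set of 11 now {2, 11}
Step 7: union(13, 12) -> merged; set of 13 now {4, 12, 13, 14}
Step 8: union(6, 7) -> merged; set of 6 now {6, 7, 9}
Step 9: union(12, 7) -> merged; set of 12 now {4, 6, 7, 9, 12, 13, 14}
Step 10: union(11, 7) -> merged; set of 11 now {2, 4, 6, 7, 9, 11, 12, 13, 14}
Step 11: union(6, 13) -> already same set; set of 6 now {2, 4, 6, 7, 9, 11, 12, 13, 14}
Step 12: find(10) -> no change; set of 10 is {10}
Step 13: find(4) -> no change; set of 4 is {2, 4, 6, 7, 9, 11, 12, 13, 14}
Step 14: find(1) -> no change; set of 1 is {1}
Step 15: find(3) -> no change; set of 3 is {3}
Step 16: union(6, 14) -> already same set; set of 6 now {2, 4, 6, 7, 9, 11, 12, 13, 14}
Set of 9: {2, 4, 6, 7, 9, 11, 12, 13, 14}; 3 is not a member.

Answer: no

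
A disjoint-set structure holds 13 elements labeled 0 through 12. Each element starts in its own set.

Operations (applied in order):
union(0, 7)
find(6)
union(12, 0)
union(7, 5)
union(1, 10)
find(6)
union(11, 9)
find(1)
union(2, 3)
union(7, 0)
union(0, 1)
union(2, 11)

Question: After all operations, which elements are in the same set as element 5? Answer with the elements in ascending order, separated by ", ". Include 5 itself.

Answer: 0, 1, 5, 7, 10, 12

Derivation:
Step 1: union(0, 7) -> merged; set of 0 now {0, 7}
Step 2: find(6) -> no change; set of 6 is {6}
Step 3: union(12, 0) -> merged; set of 12 now {0, 7, 12}
Step 4: union(7, 5) -> merged; set of 7 now {0, 5, 7, 12}
Step 5: union(1, 10) -> merged; set of 1 now {1, 10}
Step 6: find(6) -> no change; set of 6 is {6}
Step 7: union(11, 9) -> merged; set of 11 now {9, 11}
Step 8: find(1) -> no change; set of 1 is {1, 10}
Step 9: union(2, 3) -> merged; set of 2 now {2, 3}
Step 10: union(7, 0) -> already same set; set of 7 now {0, 5, 7, 12}
Step 11: union(0, 1) -> merged; set of 0 now {0, 1, 5, 7, 10, 12}
Step 12: union(2, 11) -> merged; set of 2 now {2, 3, 9, 11}
Component of 5: {0, 1, 5, 7, 10, 12}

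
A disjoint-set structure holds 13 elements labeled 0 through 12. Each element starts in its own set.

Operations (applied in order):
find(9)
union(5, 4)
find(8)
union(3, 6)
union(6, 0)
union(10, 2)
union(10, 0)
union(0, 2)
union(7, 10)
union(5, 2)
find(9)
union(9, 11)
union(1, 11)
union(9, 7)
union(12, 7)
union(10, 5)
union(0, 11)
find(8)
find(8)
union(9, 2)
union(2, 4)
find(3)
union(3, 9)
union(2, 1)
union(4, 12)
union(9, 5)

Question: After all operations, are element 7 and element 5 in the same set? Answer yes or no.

Answer: yes

Derivation:
Step 1: find(9) -> no change; set of 9 is {9}
Step 2: union(5, 4) -> merged; set of 5 now {4, 5}
Step 3: find(8) -> no change; set of 8 is {8}
Step 4: union(3, 6) -> merged; set of 3 now {3, 6}
Step 5: union(6, 0) -> merged; set of 6 now {0, 3, 6}
Step 6: union(10, 2) -> merged; set of 10 now {2, 10}
Step 7: union(10, 0) -> merged; set of 10 now {0, 2, 3, 6, 10}
Step 8: union(0, 2) -> already same set; set of 0 now {0, 2, 3, 6, 10}
Step 9: union(7, 10) -> merged; set of 7 now {0, 2, 3, 6, 7, 10}
Step 10: union(5, 2) -> merged; set of 5 now {0, 2, 3, 4, 5, 6, 7, 10}
Step 11: find(9) -> no change; set of 9 is {9}
Step 12: union(9, 11) -> merged; set of 9 now {9, 11}
Step 13: union(1, 11) -> merged; set of 1 now {1, 9, 11}
Step 14: union(9, 7) -> merged; set of 9 now {0, 1, 2, 3, 4, 5, 6, 7, 9, 10, 11}
Step 15: union(12, 7) -> merged; set of 12 now {0, 1, 2, 3, 4, 5, 6, 7, 9, 10, 11, 12}
Step 16: union(10, 5) -> already same set; set of 10 now {0, 1, 2, 3, 4, 5, 6, 7, 9, 10, 11, 12}
Step 17: union(0, 11) -> already same set; set of 0 now {0, 1, 2, 3, 4, 5, 6, 7, 9, 10, 11, 12}
Step 18: find(8) -> no change; set of 8 is {8}
Step 19: find(8) -> no change; set of 8 is {8}
Step 20: union(9, 2) -> already same set; set of 9 now {0, 1, 2, 3, 4, 5, 6, 7, 9, 10, 11, 12}
Step 21: union(2, 4) -> already same set; set of 2 now {0, 1, 2, 3, 4, 5, 6, 7, 9, 10, 11, 12}
Step 22: find(3) -> no change; set of 3 is {0, 1, 2, 3, 4, 5, 6, 7, 9, 10, 11, 12}
Step 23: union(3, 9) -> already same set; set of 3 now {0, 1, 2, 3, 4, 5, 6, 7, 9, 10, 11, 12}
Step 24: union(2, 1) -> already same set; set of 2 now {0, 1, 2, 3, 4, 5, 6, 7, 9, 10, 11, 12}
Step 25: union(4, 12) -> already same set; set of 4 now {0, 1, 2, 3, 4, 5, 6, 7, 9, 10, 11, 12}
Step 26: union(9, 5) -> already same set; set of 9 now {0, 1, 2, 3, 4, 5, 6, 7, 9, 10, 11, 12}
Set of 7: {0, 1, 2, 3, 4, 5, 6, 7, 9, 10, 11, 12}; 5 is a member.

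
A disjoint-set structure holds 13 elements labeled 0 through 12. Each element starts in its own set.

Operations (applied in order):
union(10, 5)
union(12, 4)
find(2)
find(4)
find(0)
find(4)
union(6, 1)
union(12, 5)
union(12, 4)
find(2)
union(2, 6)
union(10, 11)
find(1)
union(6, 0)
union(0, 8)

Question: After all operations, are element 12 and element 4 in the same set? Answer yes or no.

Answer: yes

Derivation:
Step 1: union(10, 5) -> merged; set of 10 now {5, 10}
Step 2: union(12, 4) -> merged; set of 12 now {4, 12}
Step 3: find(2) -> no change; set of 2 is {2}
Step 4: find(4) -> no change; set of 4 is {4, 12}
Step 5: find(0) -> no change; set of 0 is {0}
Step 6: find(4) -> no change; set of 4 is {4, 12}
Step 7: union(6, 1) -> merged; set of 6 now {1, 6}
Step 8: union(12, 5) -> merged; set of 12 now {4, 5, 10, 12}
Step 9: union(12, 4) -> already same set; set of 12 now {4, 5, 10, 12}
Step 10: find(2) -> no change; set of 2 is {2}
Step 11: union(2, 6) -> merged; set of 2 now {1, 2, 6}
Step 12: union(10, 11) -> merged; set of 10 now {4, 5, 10, 11, 12}
Step 13: find(1) -> no change; set of 1 is {1, 2, 6}
Step 14: union(6, 0) -> merged; set of 6 now {0, 1, 2, 6}
Step 15: union(0, 8) -> merged; set of 0 now {0, 1, 2, 6, 8}
Set of 12: {4, 5, 10, 11, 12}; 4 is a member.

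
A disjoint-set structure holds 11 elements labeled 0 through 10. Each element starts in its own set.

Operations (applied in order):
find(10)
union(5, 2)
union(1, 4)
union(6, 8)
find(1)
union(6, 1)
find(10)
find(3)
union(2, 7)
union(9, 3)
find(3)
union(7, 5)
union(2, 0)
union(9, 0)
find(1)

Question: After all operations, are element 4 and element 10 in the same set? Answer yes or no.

Step 1: find(10) -> no change; set of 10 is {10}
Step 2: union(5, 2) -> merged; set of 5 now {2, 5}
Step 3: union(1, 4) -> merged; set of 1 now {1, 4}
Step 4: union(6, 8) -> merged; set of 6 now {6, 8}
Step 5: find(1) -> no change; set of 1 is {1, 4}
Step 6: union(6, 1) -> merged; set of 6 now {1, 4, 6, 8}
Step 7: find(10) -> no change; set of 10 is {10}
Step 8: find(3) -> no change; set of 3 is {3}
Step 9: union(2, 7) -> merged; set of 2 now {2, 5, 7}
Step 10: union(9, 3) -> merged; set of 9 now {3, 9}
Step 11: find(3) -> no change; set of 3 is {3, 9}
Step 12: union(7, 5) -> already same set; set of 7 now {2, 5, 7}
Step 13: union(2, 0) -> merged; set of 2 now {0, 2, 5, 7}
Step 14: union(9, 0) -> merged; set of 9 now {0, 2, 3, 5, 7, 9}
Step 15: find(1) -> no change; set of 1 is {1, 4, 6, 8}
Set of 4: {1, 4, 6, 8}; 10 is not a member.

Answer: no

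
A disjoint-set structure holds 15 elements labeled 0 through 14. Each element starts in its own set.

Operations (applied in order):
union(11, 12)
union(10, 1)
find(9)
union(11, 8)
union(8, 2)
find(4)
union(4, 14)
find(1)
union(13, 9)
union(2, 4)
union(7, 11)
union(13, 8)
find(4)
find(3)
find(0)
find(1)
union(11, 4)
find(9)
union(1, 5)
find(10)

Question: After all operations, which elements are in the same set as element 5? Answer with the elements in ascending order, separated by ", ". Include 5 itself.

Answer: 1, 5, 10

Derivation:
Step 1: union(11, 12) -> merged; set of 11 now {11, 12}
Step 2: union(10, 1) -> merged; set of 10 now {1, 10}
Step 3: find(9) -> no change; set of 9 is {9}
Step 4: union(11, 8) -> merged; set of 11 now {8, 11, 12}
Step 5: union(8, 2) -> merged; set of 8 now {2, 8, 11, 12}
Step 6: find(4) -> no change; set of 4 is {4}
Step 7: union(4, 14) -> merged; set of 4 now {4, 14}
Step 8: find(1) -> no change; set of 1 is {1, 10}
Step 9: union(13, 9) -> merged; set of 13 now {9, 13}
Step 10: union(2, 4) -> merged; set of 2 now {2, 4, 8, 11, 12, 14}
Step 11: union(7, 11) -> merged; set of 7 now {2, 4, 7, 8, 11, 12, 14}
Step 12: union(13, 8) -> merged; set of 13 now {2, 4, 7, 8, 9, 11, 12, 13, 14}
Step 13: find(4) -> no change; set of 4 is {2, 4, 7, 8, 9, 11, 12, 13, 14}
Step 14: find(3) -> no change; set of 3 is {3}
Step 15: find(0) -> no change; set of 0 is {0}
Step 16: find(1) -> no change; set of 1 is {1, 10}
Step 17: union(11, 4) -> already same set; set of 11 now {2, 4, 7, 8, 9, 11, 12, 13, 14}
Step 18: find(9) -> no change; set of 9 is {2, 4, 7, 8, 9, 11, 12, 13, 14}
Step 19: union(1, 5) -> merged; set of 1 now {1, 5, 10}
Step 20: find(10) -> no change; set of 10 is {1, 5, 10}
Component of 5: {1, 5, 10}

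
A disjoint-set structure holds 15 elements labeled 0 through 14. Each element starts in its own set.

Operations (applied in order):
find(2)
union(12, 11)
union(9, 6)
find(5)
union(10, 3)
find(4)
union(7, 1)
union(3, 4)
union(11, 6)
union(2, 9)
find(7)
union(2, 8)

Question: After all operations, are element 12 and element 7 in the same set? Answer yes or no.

Step 1: find(2) -> no change; set of 2 is {2}
Step 2: union(12, 11) -> merged; set of 12 now {11, 12}
Step 3: union(9, 6) -> merged; set of 9 now {6, 9}
Step 4: find(5) -> no change; set of 5 is {5}
Step 5: union(10, 3) -> merged; set of 10 now {3, 10}
Step 6: find(4) -> no change; set of 4 is {4}
Step 7: union(7, 1) -> merged; set of 7 now {1, 7}
Step 8: union(3, 4) -> merged; set of 3 now {3, 4, 10}
Step 9: union(11, 6) -> merged; set of 11 now {6, 9, 11, 12}
Step 10: union(2, 9) -> merged; set of 2 now {2, 6, 9, 11, 12}
Step 11: find(7) -> no change; set of 7 is {1, 7}
Step 12: union(2, 8) -> merged; set of 2 now {2, 6, 8, 9, 11, 12}
Set of 12: {2, 6, 8, 9, 11, 12}; 7 is not a member.

Answer: no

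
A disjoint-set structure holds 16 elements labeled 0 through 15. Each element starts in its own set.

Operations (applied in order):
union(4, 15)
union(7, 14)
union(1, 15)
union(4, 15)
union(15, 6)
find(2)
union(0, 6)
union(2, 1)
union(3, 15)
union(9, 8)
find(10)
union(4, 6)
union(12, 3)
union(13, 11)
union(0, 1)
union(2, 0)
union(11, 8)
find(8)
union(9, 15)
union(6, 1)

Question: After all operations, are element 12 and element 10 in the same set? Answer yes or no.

Step 1: union(4, 15) -> merged; set of 4 now {4, 15}
Step 2: union(7, 14) -> merged; set of 7 now {7, 14}
Step 3: union(1, 15) -> merged; set of 1 now {1, 4, 15}
Step 4: union(4, 15) -> already same set; set of 4 now {1, 4, 15}
Step 5: union(15, 6) -> merged; set of 15 now {1, 4, 6, 15}
Step 6: find(2) -> no change; set of 2 is {2}
Step 7: union(0, 6) -> merged; set of 0 now {0, 1, 4, 6, 15}
Step 8: union(2, 1) -> merged; set of 2 now {0, 1, 2, 4, 6, 15}
Step 9: union(3, 15) -> merged; set of 3 now {0, 1, 2, 3, 4, 6, 15}
Step 10: union(9, 8) -> merged; set of 9 now {8, 9}
Step 11: find(10) -> no change; set of 10 is {10}
Step 12: union(4, 6) -> already same set; set of 4 now {0, 1, 2, 3, 4, 6, 15}
Step 13: union(12, 3) -> merged; set of 12 now {0, 1, 2, 3, 4, 6, 12, 15}
Step 14: union(13, 11) -> merged; set of 13 now {11, 13}
Step 15: union(0, 1) -> already same set; set of 0 now {0, 1, 2, 3, 4, 6, 12, 15}
Step 16: union(2, 0) -> already same set; set of 2 now {0, 1, 2, 3, 4, 6, 12, 15}
Step 17: union(11, 8) -> merged; set of 11 now {8, 9, 11, 13}
Step 18: find(8) -> no change; set of 8 is {8, 9, 11, 13}
Step 19: union(9, 15) -> merged; set of 9 now {0, 1, 2, 3, 4, 6, 8, 9, 11, 12, 13, 15}
Step 20: union(6, 1) -> already same set; set of 6 now {0, 1, 2, 3, 4, 6, 8, 9, 11, 12, 13, 15}
Set of 12: {0, 1, 2, 3, 4, 6, 8, 9, 11, 12, 13, 15}; 10 is not a member.

Answer: no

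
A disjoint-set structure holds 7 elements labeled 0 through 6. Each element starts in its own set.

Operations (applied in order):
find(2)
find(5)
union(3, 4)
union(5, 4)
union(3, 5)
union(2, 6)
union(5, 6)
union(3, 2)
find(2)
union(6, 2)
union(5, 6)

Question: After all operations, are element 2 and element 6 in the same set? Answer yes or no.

Step 1: find(2) -> no change; set of 2 is {2}
Step 2: find(5) -> no change; set of 5 is {5}
Step 3: union(3, 4) -> merged; set of 3 now {3, 4}
Step 4: union(5, 4) -> merged; set of 5 now {3, 4, 5}
Step 5: union(3, 5) -> already same set; set of 3 now {3, 4, 5}
Step 6: union(2, 6) -> merged; set of 2 now {2, 6}
Step 7: union(5, 6) -> merged; set of 5 now {2, 3, 4, 5, 6}
Step 8: union(3, 2) -> already same set; set of 3 now {2, 3, 4, 5, 6}
Step 9: find(2) -> no change; set of 2 is {2, 3, 4, 5, 6}
Step 10: union(6, 2) -> already same set; set of 6 now {2, 3, 4, 5, 6}
Step 11: union(5, 6) -> already same set; set of 5 now {2, 3, 4, 5, 6}
Set of 2: {2, 3, 4, 5, 6}; 6 is a member.

Answer: yes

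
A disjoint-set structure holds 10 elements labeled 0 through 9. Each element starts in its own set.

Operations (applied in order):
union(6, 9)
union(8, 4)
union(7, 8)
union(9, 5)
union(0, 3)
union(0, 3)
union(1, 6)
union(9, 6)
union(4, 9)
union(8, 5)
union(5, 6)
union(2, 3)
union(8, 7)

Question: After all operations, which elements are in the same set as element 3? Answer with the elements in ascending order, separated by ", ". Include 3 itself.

Answer: 0, 2, 3

Derivation:
Step 1: union(6, 9) -> merged; set of 6 now {6, 9}
Step 2: union(8, 4) -> merged; set of 8 now {4, 8}
Step 3: union(7, 8) -> merged; set of 7 now {4, 7, 8}
Step 4: union(9, 5) -> merged; set of 9 now {5, 6, 9}
Step 5: union(0, 3) -> merged; set of 0 now {0, 3}
Step 6: union(0, 3) -> already same set; set of 0 now {0, 3}
Step 7: union(1, 6) -> merged; set of 1 now {1, 5, 6, 9}
Step 8: union(9, 6) -> already same set; set of 9 now {1, 5, 6, 9}
Step 9: union(4, 9) -> merged; set of 4 now {1, 4, 5, 6, 7, 8, 9}
Step 10: union(8, 5) -> already same set; set of 8 now {1, 4, 5, 6, 7, 8, 9}
Step 11: union(5, 6) -> already same set; set of 5 now {1, 4, 5, 6, 7, 8, 9}
Step 12: union(2, 3) -> merged; set of 2 now {0, 2, 3}
Step 13: union(8, 7) -> already same set; set of 8 now {1, 4, 5, 6, 7, 8, 9}
Component of 3: {0, 2, 3}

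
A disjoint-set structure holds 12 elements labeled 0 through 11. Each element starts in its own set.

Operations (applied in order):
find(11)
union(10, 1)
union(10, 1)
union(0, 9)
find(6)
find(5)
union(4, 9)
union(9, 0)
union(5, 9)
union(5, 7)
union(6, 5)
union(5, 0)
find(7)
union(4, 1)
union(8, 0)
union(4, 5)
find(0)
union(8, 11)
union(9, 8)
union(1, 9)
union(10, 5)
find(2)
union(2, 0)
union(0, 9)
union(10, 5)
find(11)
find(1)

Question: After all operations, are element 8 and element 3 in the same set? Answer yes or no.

Answer: no

Derivation:
Step 1: find(11) -> no change; set of 11 is {11}
Step 2: union(10, 1) -> merged; set of 10 now {1, 10}
Step 3: union(10, 1) -> already same set; set of 10 now {1, 10}
Step 4: union(0, 9) -> merged; set of 0 now {0, 9}
Step 5: find(6) -> no change; set of 6 is {6}
Step 6: find(5) -> no change; set of 5 is {5}
Step 7: union(4, 9) -> merged; set of 4 now {0, 4, 9}
Step 8: union(9, 0) -> already same set; set of 9 now {0, 4, 9}
Step 9: union(5, 9) -> merged; set of 5 now {0, 4, 5, 9}
Step 10: union(5, 7) -> merged; set of 5 now {0, 4, 5, 7, 9}
Step 11: union(6, 5) -> merged; set of 6 now {0, 4, 5, 6, 7, 9}
Step 12: union(5, 0) -> already same set; set of 5 now {0, 4, 5, 6, 7, 9}
Step 13: find(7) -> no change; set of 7 is {0, 4, 5, 6, 7, 9}
Step 14: union(4, 1) -> merged; set of 4 now {0, 1, 4, 5, 6, 7, 9, 10}
Step 15: union(8, 0) -> merged; set of 8 now {0, 1, 4, 5, 6, 7, 8, 9, 10}
Step 16: union(4, 5) -> already same set; set of 4 now {0, 1, 4, 5, 6, 7, 8, 9, 10}
Step 17: find(0) -> no change; set of 0 is {0, 1, 4, 5, 6, 7, 8, 9, 10}
Step 18: union(8, 11) -> merged; set of 8 now {0, 1, 4, 5, 6, 7, 8, 9, 10, 11}
Step 19: union(9, 8) -> already same set; set of 9 now {0, 1, 4, 5, 6, 7, 8, 9, 10, 11}
Step 20: union(1, 9) -> already same set; set of 1 now {0, 1, 4, 5, 6, 7, 8, 9, 10, 11}
Step 21: union(10, 5) -> already same set; set of 10 now {0, 1, 4, 5, 6, 7, 8, 9, 10, 11}
Step 22: find(2) -> no change; set of 2 is {2}
Step 23: union(2, 0) -> merged; set of 2 now {0, 1, 2, 4, 5, 6, 7, 8, 9, 10, 11}
Step 24: union(0, 9) -> already same set; set of 0 now {0, 1, 2, 4, 5, 6, 7, 8, 9, 10, 11}
Step 25: union(10, 5) -> already same set; set of 10 now {0, 1, 2, 4, 5, 6, 7, 8, 9, 10, 11}
Step 26: find(11) -> no change; set of 11 is {0, 1, 2, 4, 5, 6, 7, 8, 9, 10, 11}
Step 27: find(1) -> no change; set of 1 is {0, 1, 2, 4, 5, 6, 7, 8, 9, 10, 11}
Set of 8: {0, 1, 2, 4, 5, 6, 7, 8, 9, 10, 11}; 3 is not a member.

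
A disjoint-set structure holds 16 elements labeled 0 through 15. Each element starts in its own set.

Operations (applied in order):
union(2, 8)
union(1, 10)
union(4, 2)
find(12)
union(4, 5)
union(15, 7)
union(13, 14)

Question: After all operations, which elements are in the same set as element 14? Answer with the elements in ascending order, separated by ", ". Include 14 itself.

Step 1: union(2, 8) -> merged; set of 2 now {2, 8}
Step 2: union(1, 10) -> merged; set of 1 now {1, 10}
Step 3: union(4, 2) -> merged; set of 4 now {2, 4, 8}
Step 4: find(12) -> no change; set of 12 is {12}
Step 5: union(4, 5) -> merged; set of 4 now {2, 4, 5, 8}
Step 6: union(15, 7) -> merged; set of 15 now {7, 15}
Step 7: union(13, 14) -> merged; set of 13 now {13, 14}
Component of 14: {13, 14}

Answer: 13, 14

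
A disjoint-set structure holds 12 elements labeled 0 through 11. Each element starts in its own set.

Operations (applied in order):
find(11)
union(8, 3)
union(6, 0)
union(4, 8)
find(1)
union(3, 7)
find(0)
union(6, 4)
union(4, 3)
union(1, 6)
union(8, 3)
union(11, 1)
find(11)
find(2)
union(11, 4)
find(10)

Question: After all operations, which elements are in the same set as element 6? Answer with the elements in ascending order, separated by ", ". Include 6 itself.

Answer: 0, 1, 3, 4, 6, 7, 8, 11

Derivation:
Step 1: find(11) -> no change; set of 11 is {11}
Step 2: union(8, 3) -> merged; set of 8 now {3, 8}
Step 3: union(6, 0) -> merged; set of 6 now {0, 6}
Step 4: union(4, 8) -> merged; set of 4 now {3, 4, 8}
Step 5: find(1) -> no change; set of 1 is {1}
Step 6: union(3, 7) -> merged; set of 3 now {3, 4, 7, 8}
Step 7: find(0) -> no change; set of 0 is {0, 6}
Step 8: union(6, 4) -> merged; set of 6 now {0, 3, 4, 6, 7, 8}
Step 9: union(4, 3) -> already same set; set of 4 now {0, 3, 4, 6, 7, 8}
Step 10: union(1, 6) -> merged; set of 1 now {0, 1, 3, 4, 6, 7, 8}
Step 11: union(8, 3) -> already same set; set of 8 now {0, 1, 3, 4, 6, 7, 8}
Step 12: union(11, 1) -> merged; set of 11 now {0, 1, 3, 4, 6, 7, 8, 11}
Step 13: find(11) -> no change; set of 11 is {0, 1, 3, 4, 6, 7, 8, 11}
Step 14: find(2) -> no change; set of 2 is {2}
Step 15: union(11, 4) -> already same set; set of 11 now {0, 1, 3, 4, 6, 7, 8, 11}
Step 16: find(10) -> no change; set of 10 is {10}
Component of 6: {0, 1, 3, 4, 6, 7, 8, 11}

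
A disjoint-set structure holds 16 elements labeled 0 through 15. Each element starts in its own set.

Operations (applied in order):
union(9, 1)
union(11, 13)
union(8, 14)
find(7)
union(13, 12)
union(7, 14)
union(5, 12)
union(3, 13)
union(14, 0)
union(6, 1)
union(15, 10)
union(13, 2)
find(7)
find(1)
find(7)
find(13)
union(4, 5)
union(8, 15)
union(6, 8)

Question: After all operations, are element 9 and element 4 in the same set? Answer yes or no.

Step 1: union(9, 1) -> merged; set of 9 now {1, 9}
Step 2: union(11, 13) -> merged; set of 11 now {11, 13}
Step 3: union(8, 14) -> merged; set of 8 now {8, 14}
Step 4: find(7) -> no change; set of 7 is {7}
Step 5: union(13, 12) -> merged; set of 13 now {11, 12, 13}
Step 6: union(7, 14) -> merged; set of 7 now {7, 8, 14}
Step 7: union(5, 12) -> merged; set of 5 now {5, 11, 12, 13}
Step 8: union(3, 13) -> merged; set of 3 now {3, 5, 11, 12, 13}
Step 9: union(14, 0) -> merged; set of 14 now {0, 7, 8, 14}
Step 10: union(6, 1) -> merged; set of 6 now {1, 6, 9}
Step 11: union(15, 10) -> merged; set of 15 now {10, 15}
Step 12: union(13, 2) -> merged; set of 13 now {2, 3, 5, 11, 12, 13}
Step 13: find(7) -> no change; set of 7 is {0, 7, 8, 14}
Step 14: find(1) -> no change; set of 1 is {1, 6, 9}
Step 15: find(7) -> no change; set of 7 is {0, 7, 8, 14}
Step 16: find(13) -> no change; set of 13 is {2, 3, 5, 11, 12, 13}
Step 17: union(4, 5) -> merged; set of 4 now {2, 3, 4, 5, 11, 12, 13}
Step 18: union(8, 15) -> merged; set of 8 now {0, 7, 8, 10, 14, 15}
Step 19: union(6, 8) -> merged; set of 6 now {0, 1, 6, 7, 8, 9, 10, 14, 15}
Set of 9: {0, 1, 6, 7, 8, 9, 10, 14, 15}; 4 is not a member.

Answer: no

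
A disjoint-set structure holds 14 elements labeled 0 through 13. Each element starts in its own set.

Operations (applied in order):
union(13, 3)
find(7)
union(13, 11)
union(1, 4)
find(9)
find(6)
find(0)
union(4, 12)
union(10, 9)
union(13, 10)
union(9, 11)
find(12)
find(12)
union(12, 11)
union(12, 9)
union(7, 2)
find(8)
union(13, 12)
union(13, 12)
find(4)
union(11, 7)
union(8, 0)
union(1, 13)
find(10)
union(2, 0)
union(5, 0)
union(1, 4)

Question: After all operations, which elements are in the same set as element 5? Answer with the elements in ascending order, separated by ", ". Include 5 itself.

Step 1: union(13, 3) -> merged; set of 13 now {3, 13}
Step 2: find(7) -> no change; set of 7 is {7}
Step 3: union(13, 11) -> merged; set of 13 now {3, 11, 13}
Step 4: union(1, 4) -> merged; set of 1 now {1, 4}
Step 5: find(9) -> no change; set of 9 is {9}
Step 6: find(6) -> no change; set of 6 is {6}
Step 7: find(0) -> no change; set of 0 is {0}
Step 8: union(4, 12) -> merged; set of 4 now {1, 4, 12}
Step 9: union(10, 9) -> merged; set of 10 now {9, 10}
Step 10: union(13, 10) -> merged; set of 13 now {3, 9, 10, 11, 13}
Step 11: union(9, 11) -> already same set; set of 9 now {3, 9, 10, 11, 13}
Step 12: find(12) -> no change; set of 12 is {1, 4, 12}
Step 13: find(12) -> no change; set of 12 is {1, 4, 12}
Step 14: union(12, 11) -> merged; set of 12 now {1, 3, 4, 9, 10, 11, 12, 13}
Step 15: union(12, 9) -> already same set; set of 12 now {1, 3, 4, 9, 10, 11, 12, 13}
Step 16: union(7, 2) -> merged; set of 7 now {2, 7}
Step 17: find(8) -> no change; set of 8 is {8}
Step 18: union(13, 12) -> already same set; set of 13 now {1, 3, 4, 9, 10, 11, 12, 13}
Step 19: union(13, 12) -> already same set; set of 13 now {1, 3, 4, 9, 10, 11, 12, 13}
Step 20: find(4) -> no change; set of 4 is {1, 3, 4, 9, 10, 11, 12, 13}
Step 21: union(11, 7) -> merged; set of 11 now {1, 2, 3, 4, 7, 9, 10, 11, 12, 13}
Step 22: union(8, 0) -> merged; set of 8 now {0, 8}
Step 23: union(1, 13) -> already same set; set of 1 now {1, 2, 3, 4, 7, 9, 10, 11, 12, 13}
Step 24: find(10) -> no change; set of 10 is {1, 2, 3, 4, 7, 9, 10, 11, 12, 13}
Step 25: union(2, 0) -> merged; set of 2 now {0, 1, 2, 3, 4, 7, 8, 9, 10, 11, 12, 13}
Step 26: union(5, 0) -> merged; set of 5 now {0, 1, 2, 3, 4, 5, 7, 8, 9, 10, 11, 12, 13}
Step 27: union(1, 4) -> already same set; set of 1 now {0, 1, 2, 3, 4, 5, 7, 8, 9, 10, 11, 12, 13}
Component of 5: {0, 1, 2, 3, 4, 5, 7, 8, 9, 10, 11, 12, 13}

Answer: 0, 1, 2, 3, 4, 5, 7, 8, 9, 10, 11, 12, 13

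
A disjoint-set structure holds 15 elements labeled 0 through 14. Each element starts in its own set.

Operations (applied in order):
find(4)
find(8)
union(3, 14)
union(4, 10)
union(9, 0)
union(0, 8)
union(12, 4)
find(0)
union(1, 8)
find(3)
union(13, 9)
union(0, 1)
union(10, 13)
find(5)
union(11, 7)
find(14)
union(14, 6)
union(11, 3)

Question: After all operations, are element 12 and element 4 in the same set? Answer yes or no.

Answer: yes

Derivation:
Step 1: find(4) -> no change; set of 4 is {4}
Step 2: find(8) -> no change; set of 8 is {8}
Step 3: union(3, 14) -> merged; set of 3 now {3, 14}
Step 4: union(4, 10) -> merged; set of 4 now {4, 10}
Step 5: union(9, 0) -> merged; set of 9 now {0, 9}
Step 6: union(0, 8) -> merged; set of 0 now {0, 8, 9}
Step 7: union(12, 4) -> merged; set of 12 now {4, 10, 12}
Step 8: find(0) -> no change; set of 0 is {0, 8, 9}
Step 9: union(1, 8) -> merged; set of 1 now {0, 1, 8, 9}
Step 10: find(3) -> no change; set of 3 is {3, 14}
Step 11: union(13, 9) -> merged; set of 13 now {0, 1, 8, 9, 13}
Step 12: union(0, 1) -> already same set; set of 0 now {0, 1, 8, 9, 13}
Step 13: union(10, 13) -> merged; set of 10 now {0, 1, 4, 8, 9, 10, 12, 13}
Step 14: find(5) -> no change; set of 5 is {5}
Step 15: union(11, 7) -> merged; set of 11 now {7, 11}
Step 16: find(14) -> no change; set of 14 is {3, 14}
Step 17: union(14, 6) -> merged; set of 14 now {3, 6, 14}
Step 18: union(11, 3) -> merged; set of 11 now {3, 6, 7, 11, 14}
Set of 12: {0, 1, 4, 8, 9, 10, 12, 13}; 4 is a member.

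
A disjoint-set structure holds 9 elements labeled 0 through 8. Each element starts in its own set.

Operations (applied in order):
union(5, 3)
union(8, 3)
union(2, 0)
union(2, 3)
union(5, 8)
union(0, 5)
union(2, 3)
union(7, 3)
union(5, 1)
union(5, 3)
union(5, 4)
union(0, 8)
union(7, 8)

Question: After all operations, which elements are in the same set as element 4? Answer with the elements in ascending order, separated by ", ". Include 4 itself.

Step 1: union(5, 3) -> merged; set of 5 now {3, 5}
Step 2: union(8, 3) -> merged; set of 8 now {3, 5, 8}
Step 3: union(2, 0) -> merged; set of 2 now {0, 2}
Step 4: union(2, 3) -> merged; set of 2 now {0, 2, 3, 5, 8}
Step 5: union(5, 8) -> already same set; set of 5 now {0, 2, 3, 5, 8}
Step 6: union(0, 5) -> already same set; set of 0 now {0, 2, 3, 5, 8}
Step 7: union(2, 3) -> already same set; set of 2 now {0, 2, 3, 5, 8}
Step 8: union(7, 3) -> merged; set of 7 now {0, 2, 3, 5, 7, 8}
Step 9: union(5, 1) -> merged; set of 5 now {0, 1, 2, 3, 5, 7, 8}
Step 10: union(5, 3) -> already same set; set of 5 now {0, 1, 2, 3, 5, 7, 8}
Step 11: union(5, 4) -> merged; set of 5 now {0, 1, 2, 3, 4, 5, 7, 8}
Step 12: union(0, 8) -> already same set; set of 0 now {0, 1, 2, 3, 4, 5, 7, 8}
Step 13: union(7, 8) -> already same set; set of 7 now {0, 1, 2, 3, 4, 5, 7, 8}
Component of 4: {0, 1, 2, 3, 4, 5, 7, 8}

Answer: 0, 1, 2, 3, 4, 5, 7, 8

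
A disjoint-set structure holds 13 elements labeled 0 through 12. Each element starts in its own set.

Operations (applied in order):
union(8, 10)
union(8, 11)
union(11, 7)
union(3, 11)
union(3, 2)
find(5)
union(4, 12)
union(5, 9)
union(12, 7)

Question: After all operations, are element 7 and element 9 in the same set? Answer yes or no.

Answer: no

Derivation:
Step 1: union(8, 10) -> merged; set of 8 now {8, 10}
Step 2: union(8, 11) -> merged; set of 8 now {8, 10, 11}
Step 3: union(11, 7) -> merged; set of 11 now {7, 8, 10, 11}
Step 4: union(3, 11) -> merged; set of 3 now {3, 7, 8, 10, 11}
Step 5: union(3, 2) -> merged; set of 3 now {2, 3, 7, 8, 10, 11}
Step 6: find(5) -> no change; set of 5 is {5}
Step 7: union(4, 12) -> merged; set of 4 now {4, 12}
Step 8: union(5, 9) -> merged; set of 5 now {5, 9}
Step 9: union(12, 7) -> merged; set of 12 now {2, 3, 4, 7, 8, 10, 11, 12}
Set of 7: {2, 3, 4, 7, 8, 10, 11, 12}; 9 is not a member.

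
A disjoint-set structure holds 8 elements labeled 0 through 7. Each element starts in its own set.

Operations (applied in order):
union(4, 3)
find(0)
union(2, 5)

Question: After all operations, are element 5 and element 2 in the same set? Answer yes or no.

Step 1: union(4, 3) -> merged; set of 4 now {3, 4}
Step 2: find(0) -> no change; set of 0 is {0}
Step 3: union(2, 5) -> merged; set of 2 now {2, 5}
Set of 5: {2, 5}; 2 is a member.

Answer: yes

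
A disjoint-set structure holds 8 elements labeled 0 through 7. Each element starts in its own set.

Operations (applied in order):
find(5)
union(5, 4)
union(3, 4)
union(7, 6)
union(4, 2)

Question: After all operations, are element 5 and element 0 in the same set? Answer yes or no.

Answer: no

Derivation:
Step 1: find(5) -> no change; set of 5 is {5}
Step 2: union(5, 4) -> merged; set of 5 now {4, 5}
Step 3: union(3, 4) -> merged; set of 3 now {3, 4, 5}
Step 4: union(7, 6) -> merged; set of 7 now {6, 7}
Step 5: union(4, 2) -> merged; set of 4 now {2, 3, 4, 5}
Set of 5: {2, 3, 4, 5}; 0 is not a member.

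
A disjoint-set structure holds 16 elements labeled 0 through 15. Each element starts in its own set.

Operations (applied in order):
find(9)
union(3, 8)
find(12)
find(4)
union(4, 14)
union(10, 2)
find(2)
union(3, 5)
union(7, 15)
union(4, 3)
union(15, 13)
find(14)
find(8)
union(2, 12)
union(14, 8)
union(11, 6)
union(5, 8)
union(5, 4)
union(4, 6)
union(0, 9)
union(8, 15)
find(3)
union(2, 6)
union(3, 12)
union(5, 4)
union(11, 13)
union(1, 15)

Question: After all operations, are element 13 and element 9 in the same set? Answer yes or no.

Step 1: find(9) -> no change; set of 9 is {9}
Step 2: union(3, 8) -> merged; set of 3 now {3, 8}
Step 3: find(12) -> no change; set of 12 is {12}
Step 4: find(4) -> no change; set of 4 is {4}
Step 5: union(4, 14) -> merged; set of 4 now {4, 14}
Step 6: union(10, 2) -> merged; set of 10 now {2, 10}
Step 7: find(2) -> no change; set of 2 is {2, 10}
Step 8: union(3, 5) -> merged; set of 3 now {3, 5, 8}
Step 9: union(7, 15) -> merged; set of 7 now {7, 15}
Step 10: union(4, 3) -> merged; set of 4 now {3, 4, 5, 8, 14}
Step 11: union(15, 13) -> merged; set of 15 now {7, 13, 15}
Step 12: find(14) -> no change; set of 14 is {3, 4, 5, 8, 14}
Step 13: find(8) -> no change; set of 8 is {3, 4, 5, 8, 14}
Step 14: union(2, 12) -> merged; set of 2 now {2, 10, 12}
Step 15: union(14, 8) -> already same set; set of 14 now {3, 4, 5, 8, 14}
Step 16: union(11, 6) -> merged; set of 11 now {6, 11}
Step 17: union(5, 8) -> already same set; set of 5 now {3, 4, 5, 8, 14}
Step 18: union(5, 4) -> already same set; set of 5 now {3, 4, 5, 8, 14}
Step 19: union(4, 6) -> merged; set of 4 now {3, 4, 5, 6, 8, 11, 14}
Step 20: union(0, 9) -> merged; set of 0 now {0, 9}
Step 21: union(8, 15) -> merged; set of 8 now {3, 4, 5, 6, 7, 8, 11, 13, 14, 15}
Step 22: find(3) -> no change; set of 3 is {3, 4, 5, 6, 7, 8, 11, 13, 14, 15}
Step 23: union(2, 6) -> merged; set of 2 now {2, 3, 4, 5, 6, 7, 8, 10, 11, 12, 13, 14, 15}
Step 24: union(3, 12) -> already same set; set of 3 now {2, 3, 4, 5, 6, 7, 8, 10, 11, 12, 13, 14, 15}
Step 25: union(5, 4) -> already same set; set of 5 now {2, 3, 4, 5, 6, 7, 8, 10, 11, 12, 13, 14, 15}
Step 26: union(11, 13) -> already same set; set of 11 now {2, 3, 4, 5, 6, 7, 8, 10, 11, 12, 13, 14, 15}
Step 27: union(1, 15) -> merged; set of 1 now {1, 2, 3, 4, 5, 6, 7, 8, 10, 11, 12, 13, 14, 15}
Set of 13: {1, 2, 3, 4, 5, 6, 7, 8, 10, 11, 12, 13, 14, 15}; 9 is not a member.

Answer: no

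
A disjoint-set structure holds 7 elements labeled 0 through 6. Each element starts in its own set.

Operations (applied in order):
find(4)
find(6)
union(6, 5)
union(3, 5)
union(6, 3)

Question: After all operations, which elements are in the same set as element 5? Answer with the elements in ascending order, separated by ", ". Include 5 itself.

Answer: 3, 5, 6

Derivation:
Step 1: find(4) -> no change; set of 4 is {4}
Step 2: find(6) -> no change; set of 6 is {6}
Step 3: union(6, 5) -> merged; set of 6 now {5, 6}
Step 4: union(3, 5) -> merged; set of 3 now {3, 5, 6}
Step 5: union(6, 3) -> already same set; set of 6 now {3, 5, 6}
Component of 5: {3, 5, 6}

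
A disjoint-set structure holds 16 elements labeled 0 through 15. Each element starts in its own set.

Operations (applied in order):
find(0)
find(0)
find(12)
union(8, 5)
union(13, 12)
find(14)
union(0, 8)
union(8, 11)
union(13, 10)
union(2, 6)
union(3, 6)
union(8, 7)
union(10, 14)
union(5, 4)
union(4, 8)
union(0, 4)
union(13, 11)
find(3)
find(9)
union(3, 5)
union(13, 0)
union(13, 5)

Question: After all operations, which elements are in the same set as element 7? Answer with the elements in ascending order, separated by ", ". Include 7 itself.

Answer: 0, 2, 3, 4, 5, 6, 7, 8, 10, 11, 12, 13, 14

Derivation:
Step 1: find(0) -> no change; set of 0 is {0}
Step 2: find(0) -> no change; set of 0 is {0}
Step 3: find(12) -> no change; set of 12 is {12}
Step 4: union(8, 5) -> merged; set of 8 now {5, 8}
Step 5: union(13, 12) -> merged; set of 13 now {12, 13}
Step 6: find(14) -> no change; set of 14 is {14}
Step 7: union(0, 8) -> merged; set of 0 now {0, 5, 8}
Step 8: union(8, 11) -> merged; set of 8 now {0, 5, 8, 11}
Step 9: union(13, 10) -> merged; set of 13 now {10, 12, 13}
Step 10: union(2, 6) -> merged; set of 2 now {2, 6}
Step 11: union(3, 6) -> merged; set of 3 now {2, 3, 6}
Step 12: union(8, 7) -> merged; set of 8 now {0, 5, 7, 8, 11}
Step 13: union(10, 14) -> merged; set of 10 now {10, 12, 13, 14}
Step 14: union(5, 4) -> merged; set of 5 now {0, 4, 5, 7, 8, 11}
Step 15: union(4, 8) -> already same set; set of 4 now {0, 4, 5, 7, 8, 11}
Step 16: union(0, 4) -> already same set; set of 0 now {0, 4, 5, 7, 8, 11}
Step 17: union(13, 11) -> merged; set of 13 now {0, 4, 5, 7, 8, 10, 11, 12, 13, 14}
Step 18: find(3) -> no change; set of 3 is {2, 3, 6}
Step 19: find(9) -> no change; set of 9 is {9}
Step 20: union(3, 5) -> merged; set of 3 now {0, 2, 3, 4, 5, 6, 7, 8, 10, 11, 12, 13, 14}
Step 21: union(13, 0) -> already same set; set of 13 now {0, 2, 3, 4, 5, 6, 7, 8, 10, 11, 12, 13, 14}
Step 22: union(13, 5) -> already same set; set of 13 now {0, 2, 3, 4, 5, 6, 7, 8, 10, 11, 12, 13, 14}
Component of 7: {0, 2, 3, 4, 5, 6, 7, 8, 10, 11, 12, 13, 14}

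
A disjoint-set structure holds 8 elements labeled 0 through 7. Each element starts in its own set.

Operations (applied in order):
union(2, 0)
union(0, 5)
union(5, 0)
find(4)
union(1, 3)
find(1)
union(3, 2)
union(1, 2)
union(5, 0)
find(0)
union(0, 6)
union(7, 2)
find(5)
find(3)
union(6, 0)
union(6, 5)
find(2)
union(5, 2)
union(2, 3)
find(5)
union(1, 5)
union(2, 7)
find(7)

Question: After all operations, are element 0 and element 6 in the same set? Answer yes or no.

Answer: yes

Derivation:
Step 1: union(2, 0) -> merged; set of 2 now {0, 2}
Step 2: union(0, 5) -> merged; set of 0 now {0, 2, 5}
Step 3: union(5, 0) -> already same set; set of 5 now {0, 2, 5}
Step 4: find(4) -> no change; set of 4 is {4}
Step 5: union(1, 3) -> merged; set of 1 now {1, 3}
Step 6: find(1) -> no change; set of 1 is {1, 3}
Step 7: union(3, 2) -> merged; set of 3 now {0, 1, 2, 3, 5}
Step 8: union(1, 2) -> already same set; set of 1 now {0, 1, 2, 3, 5}
Step 9: union(5, 0) -> already same set; set of 5 now {0, 1, 2, 3, 5}
Step 10: find(0) -> no change; set of 0 is {0, 1, 2, 3, 5}
Step 11: union(0, 6) -> merged; set of 0 now {0, 1, 2, 3, 5, 6}
Step 12: union(7, 2) -> merged; set of 7 now {0, 1, 2, 3, 5, 6, 7}
Step 13: find(5) -> no change; set of 5 is {0, 1, 2, 3, 5, 6, 7}
Step 14: find(3) -> no change; set of 3 is {0, 1, 2, 3, 5, 6, 7}
Step 15: union(6, 0) -> already same set; set of 6 now {0, 1, 2, 3, 5, 6, 7}
Step 16: union(6, 5) -> already same set; set of 6 now {0, 1, 2, 3, 5, 6, 7}
Step 17: find(2) -> no change; set of 2 is {0, 1, 2, 3, 5, 6, 7}
Step 18: union(5, 2) -> already same set; set of 5 now {0, 1, 2, 3, 5, 6, 7}
Step 19: union(2, 3) -> already same set; set of 2 now {0, 1, 2, 3, 5, 6, 7}
Step 20: find(5) -> no change; set of 5 is {0, 1, 2, 3, 5, 6, 7}
Step 21: union(1, 5) -> already same set; set of 1 now {0, 1, 2, 3, 5, 6, 7}
Step 22: union(2, 7) -> already same set; set of 2 now {0, 1, 2, 3, 5, 6, 7}
Step 23: find(7) -> no change; set of 7 is {0, 1, 2, 3, 5, 6, 7}
Set of 0: {0, 1, 2, 3, 5, 6, 7}; 6 is a member.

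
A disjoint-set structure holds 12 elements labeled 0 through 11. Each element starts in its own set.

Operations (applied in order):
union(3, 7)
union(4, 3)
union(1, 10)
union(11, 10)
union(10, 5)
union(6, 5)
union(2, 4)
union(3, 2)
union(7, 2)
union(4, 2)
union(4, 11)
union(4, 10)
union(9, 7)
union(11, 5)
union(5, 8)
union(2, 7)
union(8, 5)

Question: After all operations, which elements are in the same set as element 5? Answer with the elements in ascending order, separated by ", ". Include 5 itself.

Step 1: union(3, 7) -> merged; set of 3 now {3, 7}
Step 2: union(4, 3) -> merged; set of 4 now {3, 4, 7}
Step 3: union(1, 10) -> merged; set of 1 now {1, 10}
Step 4: union(11, 10) -> merged; set of 11 now {1, 10, 11}
Step 5: union(10, 5) -> merged; set of 10 now {1, 5, 10, 11}
Step 6: union(6, 5) -> merged; set of 6 now {1, 5, 6, 10, 11}
Step 7: union(2, 4) -> merged; set of 2 now {2, 3, 4, 7}
Step 8: union(3, 2) -> already same set; set of 3 now {2, 3, 4, 7}
Step 9: union(7, 2) -> already same set; set of 7 now {2, 3, 4, 7}
Step 10: union(4, 2) -> already same set; set of 4 now {2, 3, 4, 7}
Step 11: union(4, 11) -> merged; set of 4 now {1, 2, 3, 4, 5, 6, 7, 10, 11}
Step 12: union(4, 10) -> already same set; set of 4 now {1, 2, 3, 4, 5, 6, 7, 10, 11}
Step 13: union(9, 7) -> merged; set of 9 now {1, 2, 3, 4, 5, 6, 7, 9, 10, 11}
Step 14: union(11, 5) -> already same set; set of 11 now {1, 2, 3, 4, 5, 6, 7, 9, 10, 11}
Step 15: union(5, 8) -> merged; set of 5 now {1, 2, 3, 4, 5, 6, 7, 8, 9, 10, 11}
Step 16: union(2, 7) -> already same set; set of 2 now {1, 2, 3, 4, 5, 6, 7, 8, 9, 10, 11}
Step 17: union(8, 5) -> already same set; set of 8 now {1, 2, 3, 4, 5, 6, 7, 8, 9, 10, 11}
Component of 5: {1, 2, 3, 4, 5, 6, 7, 8, 9, 10, 11}

Answer: 1, 2, 3, 4, 5, 6, 7, 8, 9, 10, 11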